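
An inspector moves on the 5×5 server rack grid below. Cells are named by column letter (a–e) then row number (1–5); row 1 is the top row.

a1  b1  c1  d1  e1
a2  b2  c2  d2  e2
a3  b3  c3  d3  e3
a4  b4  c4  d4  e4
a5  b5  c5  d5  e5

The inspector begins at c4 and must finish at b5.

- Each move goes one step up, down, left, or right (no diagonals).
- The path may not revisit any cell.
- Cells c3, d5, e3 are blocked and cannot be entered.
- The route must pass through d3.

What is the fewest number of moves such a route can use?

8

Any route passes through d3 somewhere between c4 and b5. Summing Manhattan distances along the two legs (c4 → d3 → b5) gives a lower bound of 2 + 4 = 6 moves.
The shortest route satisfying every rule uses 8 moves: c4 → d4 → d3 → d2 → c2 → b2 → b3 → b4 → b5.
The no-revisit rule (legs can't share cells) pushes the minimum above the 6-move bound; an exhaustive check rules out every length from 6 to 7, leaving 8 as the minimum.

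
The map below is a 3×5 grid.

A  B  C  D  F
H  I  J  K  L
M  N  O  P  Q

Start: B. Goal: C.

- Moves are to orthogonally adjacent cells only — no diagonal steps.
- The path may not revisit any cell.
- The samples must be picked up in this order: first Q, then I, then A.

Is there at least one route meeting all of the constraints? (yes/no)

no

Ignoring the required order, 11 revisit-free routes from B to C pass through all of Q, I, and A; the waypoint orders that occur are A → I → Q (11) — never Q → I → A.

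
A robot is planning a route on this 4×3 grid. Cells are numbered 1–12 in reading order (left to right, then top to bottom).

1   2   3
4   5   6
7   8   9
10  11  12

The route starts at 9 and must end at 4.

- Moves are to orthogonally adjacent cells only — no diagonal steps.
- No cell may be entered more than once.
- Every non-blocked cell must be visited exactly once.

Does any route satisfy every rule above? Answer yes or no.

One route that works: 9 → 12 → 11 → 10 → 7 → 8 → 5 → 6 → 3 → 2 → 1 → 4.

yes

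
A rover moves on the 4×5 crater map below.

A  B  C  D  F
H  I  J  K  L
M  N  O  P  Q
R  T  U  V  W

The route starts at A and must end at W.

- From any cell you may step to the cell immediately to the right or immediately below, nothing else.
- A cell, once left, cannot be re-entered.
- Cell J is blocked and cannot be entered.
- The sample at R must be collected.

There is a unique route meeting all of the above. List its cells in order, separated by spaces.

Moves only go right or down, so the column and row indices never decrease.
Route from A: down 3 to R, right 4 to W — 7 moves in all.
Check: all required cells visited.

A H M R T U V W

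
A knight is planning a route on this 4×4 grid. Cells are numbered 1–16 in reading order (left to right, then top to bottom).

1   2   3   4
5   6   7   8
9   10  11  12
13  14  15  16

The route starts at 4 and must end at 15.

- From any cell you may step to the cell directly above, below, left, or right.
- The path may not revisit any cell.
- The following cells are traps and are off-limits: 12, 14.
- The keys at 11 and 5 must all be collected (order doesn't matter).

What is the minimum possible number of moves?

8

Any route passes through 11 and 5 in some order between 4 and 15. Summing Manhattan distances along each leg and taking the cheapest ordering (4 → 5 → 11 → 15) gives a lower bound of 4 + 3 + 1 = 8 moves.
A route of 8 moves achieves this: 4 → 8 → 7 → 6 → 5 → 9 → 10 → 11 → 15.
Since 8 matches the lower bound, it is optimal.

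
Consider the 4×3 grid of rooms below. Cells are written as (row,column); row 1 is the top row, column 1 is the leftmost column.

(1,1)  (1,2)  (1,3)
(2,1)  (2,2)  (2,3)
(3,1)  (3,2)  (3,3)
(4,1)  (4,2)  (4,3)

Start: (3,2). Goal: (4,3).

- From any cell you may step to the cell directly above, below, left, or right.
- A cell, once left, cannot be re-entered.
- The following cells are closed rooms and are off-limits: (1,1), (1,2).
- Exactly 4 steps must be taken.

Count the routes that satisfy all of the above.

2

Need simple routes of exactly 4 moves from (3,2) to (4,3) (Manhattan distance 2, so 1 moves are spent on a detour and 1 undoing it).
Enumerating: (3,2) (2,2) (2,3) (3,3) (4,3) | (3,2) (3,1) (4,1) (4,2) (4,3).
That gives 2 routes.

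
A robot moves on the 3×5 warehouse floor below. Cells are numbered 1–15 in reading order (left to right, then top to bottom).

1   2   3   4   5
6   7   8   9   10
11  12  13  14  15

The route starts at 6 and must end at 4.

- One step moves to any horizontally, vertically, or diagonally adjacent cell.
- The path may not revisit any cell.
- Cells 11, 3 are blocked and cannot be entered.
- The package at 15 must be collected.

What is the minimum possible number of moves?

Any route passes through 15 somewhere between 6 and 4. Summing Chebyshev distances along the two legs (6 → 15 → 4) gives a lower bound of 4 + 2 = 6 moves.
A route of 6 moves achieves this: 6 → 2 → 8 → 9 → 15 → 10 → 4.
Since 6 matches the lower bound, it is optimal.

6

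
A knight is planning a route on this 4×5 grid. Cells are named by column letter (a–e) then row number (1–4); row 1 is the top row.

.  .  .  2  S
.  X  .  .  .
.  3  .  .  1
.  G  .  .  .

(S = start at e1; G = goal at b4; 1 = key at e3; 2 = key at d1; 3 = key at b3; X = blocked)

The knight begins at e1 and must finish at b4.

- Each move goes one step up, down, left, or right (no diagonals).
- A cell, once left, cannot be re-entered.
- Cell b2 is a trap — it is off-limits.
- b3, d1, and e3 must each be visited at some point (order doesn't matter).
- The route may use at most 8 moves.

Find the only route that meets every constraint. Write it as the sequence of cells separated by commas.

The 8-move cap with required stops at b3, d1, e3 leaves no slack for detours.
Route from e1: left to d1, down to d2, right to e2, down to e3, 3× left (reaching b3), down to b4 — 8 moves in all.
Check: all required cells visited; 8 ≤ 8 moves.

e1, d1, d2, e2, e3, d3, c3, b3, b4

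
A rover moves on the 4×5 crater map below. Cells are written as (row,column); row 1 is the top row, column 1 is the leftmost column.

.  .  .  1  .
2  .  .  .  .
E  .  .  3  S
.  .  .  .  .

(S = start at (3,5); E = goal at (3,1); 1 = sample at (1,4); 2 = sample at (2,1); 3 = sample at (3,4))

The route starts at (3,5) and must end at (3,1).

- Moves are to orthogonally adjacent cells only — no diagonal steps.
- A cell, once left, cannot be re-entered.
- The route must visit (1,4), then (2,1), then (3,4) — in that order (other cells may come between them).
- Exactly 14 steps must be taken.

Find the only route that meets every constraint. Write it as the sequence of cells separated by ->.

The waypoints must appear in the order (1,4), (2,1), (3,4), with no cell reused.
Route from (3,5): up 2 to (1,5), left 4 to (1,1), down 1 to (2,1), right 3 to (2,4), down 1 to (3,4), left 3 to (3,1) — 14 moves in all.
Check: order respected (1 at step 3, 2 at step 7, 3 at step 11); 14 moves as required.

(3,5) -> (2,5) -> (1,5) -> (1,4) -> (1,3) -> (1,2) -> (1,1) -> (2,1) -> (2,2) -> (2,3) -> (2,4) -> (3,4) -> (3,3) -> (3,2) -> (3,1)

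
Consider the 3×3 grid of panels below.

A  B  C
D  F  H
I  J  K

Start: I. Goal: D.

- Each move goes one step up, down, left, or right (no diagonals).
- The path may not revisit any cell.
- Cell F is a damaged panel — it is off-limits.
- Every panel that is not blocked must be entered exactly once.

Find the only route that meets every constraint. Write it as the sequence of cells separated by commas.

I, J, K, H, C, B, A, D

Need to visit all 8 open cells exactly once, starting at I and ending at D.
Cell K has only two open neighbours (H and J), so the path must pass straight through it: one of those is the cell it's entered from and the other is where it exits.
Route from I: 2× right (reaching K), 2× up (reaching C), 2× left (reaching A), down to D — 7 moves in all.
Check: all 8 open cells covered.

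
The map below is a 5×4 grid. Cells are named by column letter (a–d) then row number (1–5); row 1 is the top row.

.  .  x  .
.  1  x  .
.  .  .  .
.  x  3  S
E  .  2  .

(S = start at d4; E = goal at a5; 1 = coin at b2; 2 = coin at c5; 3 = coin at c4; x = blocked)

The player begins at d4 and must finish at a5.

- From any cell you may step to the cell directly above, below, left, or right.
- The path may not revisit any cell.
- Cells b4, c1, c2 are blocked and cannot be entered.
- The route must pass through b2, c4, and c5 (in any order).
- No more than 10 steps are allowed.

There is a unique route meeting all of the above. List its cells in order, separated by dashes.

The budget equals the shortest possible length, so every move has to be on a shortest route through the required cells.
Route from d4: down 1 to d5, left 1 to c5, up 2 to c3, left 1 to b3, up 1 to b2, left 1 to a2, down 3 to a5 — 10 moves in all.
Check: all required cells visited; 10 ≤ 10 moves.

d4 - d5 - c5 - c4 - c3 - b3 - b2 - a2 - a3 - a4 - a5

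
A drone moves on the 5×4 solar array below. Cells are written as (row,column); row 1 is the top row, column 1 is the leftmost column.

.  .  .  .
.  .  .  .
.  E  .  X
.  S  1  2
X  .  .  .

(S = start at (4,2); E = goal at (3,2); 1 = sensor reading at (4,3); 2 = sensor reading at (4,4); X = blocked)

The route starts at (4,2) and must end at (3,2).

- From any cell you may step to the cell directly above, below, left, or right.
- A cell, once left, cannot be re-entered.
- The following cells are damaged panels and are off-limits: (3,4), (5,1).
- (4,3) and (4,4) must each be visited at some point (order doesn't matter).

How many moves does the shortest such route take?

Any route passes through (4,3) and (4,4) in some order between (4,2) and (3,2). Summing Manhattan distances along each leg and taking the cheapest ordering ((4,2) → (4,3) → (4,4) → (3,2)) gives a lower bound of 1 + 1 + 3 = 5 moves.
The shortest route satisfying every rule uses 7 moves: (4,2) → (5,2) → (5,3) → (5,4) → (4,4) → (4,3) → (3,3) → (3,2).
The bound of 5 isn't tight here; checking systematically, no route of length 5 through 6 satisfies every constraint, so 7 is the minimum.

7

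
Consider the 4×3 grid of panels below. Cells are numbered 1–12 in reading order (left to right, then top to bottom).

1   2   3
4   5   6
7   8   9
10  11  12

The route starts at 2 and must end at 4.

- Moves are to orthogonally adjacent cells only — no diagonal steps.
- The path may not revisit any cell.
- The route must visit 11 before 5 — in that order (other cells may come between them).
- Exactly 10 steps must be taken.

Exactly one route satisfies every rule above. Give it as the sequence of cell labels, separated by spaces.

2 3 6 9 12 11 10 7 8 5 4

The waypoints must appear in the order 11, 5, with no cell reused.
Route from 2: right 1 to 3, down 3 to 12, left 2 to 10, up 1 to 7, right 1 to 8, up 1 to 5, left 1 to 4 — 10 moves in all.
Check: order respected (11 at step 5, 5 at step 9); 10 moves as required.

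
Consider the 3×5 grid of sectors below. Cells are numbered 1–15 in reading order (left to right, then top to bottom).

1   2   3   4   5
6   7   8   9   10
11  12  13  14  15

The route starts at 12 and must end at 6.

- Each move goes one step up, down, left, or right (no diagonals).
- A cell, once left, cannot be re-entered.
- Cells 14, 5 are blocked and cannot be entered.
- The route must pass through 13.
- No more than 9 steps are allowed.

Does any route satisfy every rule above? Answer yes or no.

yes

One route that works: 12 → 13 → 8 → 7 → 6.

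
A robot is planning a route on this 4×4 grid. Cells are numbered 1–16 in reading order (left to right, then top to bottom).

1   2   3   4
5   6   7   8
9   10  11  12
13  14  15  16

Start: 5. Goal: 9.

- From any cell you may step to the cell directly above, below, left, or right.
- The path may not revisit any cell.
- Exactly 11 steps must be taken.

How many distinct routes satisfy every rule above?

Need simple routes of exactly 11 moves from 5 to 9 (Manhattan distance 1, so 5 moves are spent on a detour and 5 undoing it).
Branch systematically from the start, pruning whenever the remaining move budget drops below the Manhattan distance to 9 or differs from it in parity. Grouping the completions by first move — via 1: 30; via 6: 25 (no valid completion starts via 9) — and summing: 30 + 25 = 55.
That gives 55 routes.

55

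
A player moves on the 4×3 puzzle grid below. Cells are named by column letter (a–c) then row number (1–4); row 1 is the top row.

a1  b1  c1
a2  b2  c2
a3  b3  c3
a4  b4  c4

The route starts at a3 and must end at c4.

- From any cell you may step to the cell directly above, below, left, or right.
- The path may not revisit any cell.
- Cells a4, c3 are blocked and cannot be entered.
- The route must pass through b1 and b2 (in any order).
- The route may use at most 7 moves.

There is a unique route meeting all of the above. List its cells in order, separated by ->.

Any route must reach b1 and b2 and still end at c4 within 7 moves, so the order of the required stops is forced.
Route from a3: 2× up (reaching a1), right to b1, 3× down (reaching b4), right to c4 — 7 moves in all.
Check: all required cells visited; 7 ≤ 7 moves.

a3 -> a2 -> a1 -> b1 -> b2 -> b3 -> b4 -> c4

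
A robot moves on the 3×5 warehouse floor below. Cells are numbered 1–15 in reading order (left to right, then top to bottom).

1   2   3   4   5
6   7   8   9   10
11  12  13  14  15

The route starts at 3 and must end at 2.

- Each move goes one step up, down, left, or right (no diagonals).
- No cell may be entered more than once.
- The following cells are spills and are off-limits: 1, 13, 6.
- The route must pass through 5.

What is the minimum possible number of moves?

Any route passes through 5 somewhere between 3 and 2. Summing Manhattan distances along the two legs (3 → 5 → 2) gives a lower bound of 2 + 3 = 5 moves.
The shortest route satisfying every rule uses 7 moves: 3 → 4 → 5 → 10 → 9 → 8 → 7 → 2.
The bound of 5 isn't tight here; checking systematically, no route of length 5 through 6 satisfies every constraint, so 7 is the minimum.

7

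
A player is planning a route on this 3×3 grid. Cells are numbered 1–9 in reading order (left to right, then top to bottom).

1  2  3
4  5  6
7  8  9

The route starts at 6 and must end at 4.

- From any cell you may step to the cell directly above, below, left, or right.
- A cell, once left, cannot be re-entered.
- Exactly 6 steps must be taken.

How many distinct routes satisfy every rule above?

Need simple routes of exactly 6 moves from 6 to 4 (Manhattan distance 2, so 2 moves are spent on a detour and 2 undoing it).
Enumerating: 6 3 2 5 8 7 4 | 6 9 8 5 2 1 4.
That gives 2 routes.

2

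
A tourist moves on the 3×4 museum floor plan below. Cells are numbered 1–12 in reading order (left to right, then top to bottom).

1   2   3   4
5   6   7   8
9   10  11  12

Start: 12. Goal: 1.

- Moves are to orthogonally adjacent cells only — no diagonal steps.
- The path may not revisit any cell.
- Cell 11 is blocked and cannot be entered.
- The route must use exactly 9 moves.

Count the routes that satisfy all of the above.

Need simple routes of exactly 9 moves from 12 to 1 (Manhattan distance 5, so 2 moves are spent on a detour and 2 undoing it).
Enumerating: 12 8 4 3 7 6 10 9 5 1 | 12 8 4 3 2 6 10 9 5 1 | 12 8 7 3 2 6 10 9 5 1.
That gives 3 routes.

3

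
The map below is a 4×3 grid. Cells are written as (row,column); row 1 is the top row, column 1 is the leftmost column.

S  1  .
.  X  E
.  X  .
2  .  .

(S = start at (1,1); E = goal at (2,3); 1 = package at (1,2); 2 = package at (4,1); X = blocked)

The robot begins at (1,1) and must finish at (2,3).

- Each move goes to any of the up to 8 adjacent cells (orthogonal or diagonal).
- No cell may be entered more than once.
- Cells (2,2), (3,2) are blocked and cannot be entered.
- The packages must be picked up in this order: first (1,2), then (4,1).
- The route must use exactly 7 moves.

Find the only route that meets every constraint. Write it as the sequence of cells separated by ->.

The waypoints must appear in the order (1,2), (4,1), with no cell reused.
Route from (1,1): right to (1,2), down-left to (2,1), 2× down (reaching (4,1)), right to (4,2), up-right to (3,3), up to (2,3) — 7 moves in all.
Check: order respected (1 at step 1, 2 at step 4); 7 moves as required.

(1,1) -> (1,2) -> (2,1) -> (3,1) -> (4,1) -> (4,2) -> (3,3) -> (2,3)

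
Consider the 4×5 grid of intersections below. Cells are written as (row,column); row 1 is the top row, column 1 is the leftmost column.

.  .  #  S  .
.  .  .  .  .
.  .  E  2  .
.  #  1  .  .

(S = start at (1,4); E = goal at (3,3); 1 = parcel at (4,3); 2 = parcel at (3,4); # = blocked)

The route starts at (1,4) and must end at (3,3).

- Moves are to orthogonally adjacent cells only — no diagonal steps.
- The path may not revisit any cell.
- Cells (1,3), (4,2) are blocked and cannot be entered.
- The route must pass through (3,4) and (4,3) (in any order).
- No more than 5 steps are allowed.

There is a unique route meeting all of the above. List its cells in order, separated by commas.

(1,4), (2,4), (3,4), (4,4), (4,3), (3,3)

Any route must reach (3,4) and (4,3) and still end at (3,3) within 5 moves, so the order of the required stops is forced.
Route from (1,4): 3× down (reaching (4,4)), left to (4,3), up to (3,3) — 5 moves in all.
Check: all required cells visited; 5 ≤ 5 moves.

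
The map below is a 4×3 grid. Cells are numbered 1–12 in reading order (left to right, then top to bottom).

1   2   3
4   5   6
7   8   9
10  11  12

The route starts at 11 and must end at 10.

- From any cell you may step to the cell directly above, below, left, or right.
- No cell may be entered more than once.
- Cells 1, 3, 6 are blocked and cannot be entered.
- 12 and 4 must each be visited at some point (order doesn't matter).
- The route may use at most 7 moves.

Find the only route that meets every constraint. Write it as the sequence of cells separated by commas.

11, 12, 9, 8, 5, 4, 7, 10

Any route must reach 12 and 4 and still end at 10 within 7 moves, so the order of the required stops is forced.
Route from 11: right 1 to 12, up 1 to 9, left 1 to 8, up 1 to 5, left 1 to 4, down 2 to 10 — 7 moves in all.
Check: all required cells visited; 7 ≤ 7 moves.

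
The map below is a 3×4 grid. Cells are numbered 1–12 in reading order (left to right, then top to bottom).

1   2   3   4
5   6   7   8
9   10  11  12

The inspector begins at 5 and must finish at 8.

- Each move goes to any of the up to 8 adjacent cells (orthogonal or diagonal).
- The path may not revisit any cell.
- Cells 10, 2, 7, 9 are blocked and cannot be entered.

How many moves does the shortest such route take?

3

With diagonal moves allowed, the Chebyshev distance max(|Δrow|,|Δcol|) from 5 to 8 is 3, so at least 3 moves are needed.
A route of 3 moves achieves this: 5 → 6 → 3 → 8.
Since 3 matches the lower bound, it is optimal.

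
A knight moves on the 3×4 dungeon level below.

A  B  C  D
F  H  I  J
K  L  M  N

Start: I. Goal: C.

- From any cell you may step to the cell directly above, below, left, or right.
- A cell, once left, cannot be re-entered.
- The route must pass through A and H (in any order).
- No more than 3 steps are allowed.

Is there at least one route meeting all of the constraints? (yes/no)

no

Even ignoring the no-revisit rule, getting from I to C, taking the cheapest ordering I → H → A → C needs at least 1 + 2 + 2 = 5 moves (Manhattan distance per leg), which exceeds the 3-move limit.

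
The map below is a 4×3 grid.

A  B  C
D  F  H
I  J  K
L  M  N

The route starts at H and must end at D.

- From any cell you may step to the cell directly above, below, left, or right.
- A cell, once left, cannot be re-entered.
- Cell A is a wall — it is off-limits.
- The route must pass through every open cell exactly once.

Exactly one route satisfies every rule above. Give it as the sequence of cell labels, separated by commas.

H, C, B, F, J, K, N, M, L, I, D

Need to visit all 11 open cells exactly once, starting at H and ending at D.
Cell B has only two open neighbours (F and C), so the path must pass straight through it: one of those is the cell it's entered from and the other is where it exits.
Route from H: up to C, left to B, 2× down (reaching J), right to K, down to N, 2× left (reaching L), 2× up (reaching D) — 10 moves in all.
Check: all 11 open cells covered.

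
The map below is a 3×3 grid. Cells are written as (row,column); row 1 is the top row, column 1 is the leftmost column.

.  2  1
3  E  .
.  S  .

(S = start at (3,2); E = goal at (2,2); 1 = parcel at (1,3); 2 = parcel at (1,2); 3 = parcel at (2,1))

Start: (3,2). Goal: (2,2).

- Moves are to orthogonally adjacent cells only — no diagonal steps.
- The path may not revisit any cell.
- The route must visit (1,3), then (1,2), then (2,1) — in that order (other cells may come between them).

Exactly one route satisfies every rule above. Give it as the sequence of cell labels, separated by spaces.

The waypoints must appear in the order (1,3), (1,2), (2,1), with no cell reused.
Route from (3,2): right to (3,3), 2× up (reaching (1,3)), 2× left (reaching (1,1)), down to (2,1), right to (2,2) — 7 moves in all.
Check: order respected (1 at step 3, 2 at step 4, 3 at step 6).

(3,2) (3,3) (2,3) (1,3) (1,2) (1,1) (2,1) (2,2)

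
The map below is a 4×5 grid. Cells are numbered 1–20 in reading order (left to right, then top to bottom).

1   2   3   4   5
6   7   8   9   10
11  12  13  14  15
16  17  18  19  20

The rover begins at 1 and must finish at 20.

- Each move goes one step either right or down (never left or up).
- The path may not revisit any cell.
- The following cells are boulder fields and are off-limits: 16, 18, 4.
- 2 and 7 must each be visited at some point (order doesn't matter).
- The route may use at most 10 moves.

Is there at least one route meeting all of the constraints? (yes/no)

yes

One route that works: 1 → 2 → 7 → 12 → 13 → 14 → 19 → 20.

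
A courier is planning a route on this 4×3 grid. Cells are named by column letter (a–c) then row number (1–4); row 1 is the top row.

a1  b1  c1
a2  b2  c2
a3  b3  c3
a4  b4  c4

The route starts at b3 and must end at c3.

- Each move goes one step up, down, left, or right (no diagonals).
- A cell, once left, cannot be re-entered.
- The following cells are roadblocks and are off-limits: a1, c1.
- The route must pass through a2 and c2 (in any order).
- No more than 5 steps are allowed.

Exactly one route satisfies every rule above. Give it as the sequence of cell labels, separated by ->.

Any route must reach a2 and c2 and still end at c3 within 5 moves, so the order of the required stops is forced.
Route from b3: left 1 to a3, up 1 to a2, right 2 to c2, down 1 to c3 — 5 moves in all.
Check: all required cells visited; 5 ≤ 5 moves.

b3 -> a3 -> a2 -> b2 -> c2 -> c3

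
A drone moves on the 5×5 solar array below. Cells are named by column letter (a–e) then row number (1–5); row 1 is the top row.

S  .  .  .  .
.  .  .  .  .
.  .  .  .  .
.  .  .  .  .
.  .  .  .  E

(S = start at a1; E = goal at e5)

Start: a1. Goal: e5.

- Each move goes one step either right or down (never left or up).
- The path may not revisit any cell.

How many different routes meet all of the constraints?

A right/down-only route from a1 to e5 makes exactly 4 down-moves and 4 right-moves in some order.
With no other constraints that would be C(8,4) = 70 routes.
That gives 70 routes.

70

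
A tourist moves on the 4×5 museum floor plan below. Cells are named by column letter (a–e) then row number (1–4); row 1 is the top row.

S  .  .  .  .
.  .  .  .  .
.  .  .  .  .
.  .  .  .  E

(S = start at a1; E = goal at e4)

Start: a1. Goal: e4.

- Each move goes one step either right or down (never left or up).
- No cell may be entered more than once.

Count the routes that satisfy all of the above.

35

A right/down-only route from a1 to e4 makes exactly 3 down-moves and 4 right-moves in some order.
With no other constraints that would be C(7,3) = 35 routes.
That gives 35 routes.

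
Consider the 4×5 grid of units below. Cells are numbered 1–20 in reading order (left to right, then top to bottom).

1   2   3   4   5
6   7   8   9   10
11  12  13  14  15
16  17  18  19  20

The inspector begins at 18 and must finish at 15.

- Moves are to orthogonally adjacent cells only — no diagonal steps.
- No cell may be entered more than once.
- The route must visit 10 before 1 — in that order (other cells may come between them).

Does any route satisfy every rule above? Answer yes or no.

Ignoring the required order, 156 revisit-free routes from 18 to 15 pass through all of 10 and 1; the waypoint orders that occur are 1 → 10 (156) — never 10 → 1.

no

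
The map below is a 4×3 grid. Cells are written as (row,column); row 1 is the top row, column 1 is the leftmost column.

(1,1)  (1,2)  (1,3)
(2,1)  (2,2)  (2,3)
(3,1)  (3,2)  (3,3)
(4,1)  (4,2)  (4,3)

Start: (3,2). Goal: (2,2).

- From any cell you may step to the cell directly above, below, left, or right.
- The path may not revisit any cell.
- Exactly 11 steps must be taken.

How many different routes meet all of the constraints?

2

Need simple routes of exactly 11 moves from (3,2) to (2,2) (Manhattan distance 1, so 5 moves are spent on a detour and 5 undoing it).
Enumerating: (3,2) (3,1) (4,1) (4,2) (4,3) (3,3) (2,3) (1,3) (1,2) (1,1) (2,1) (2,2) | (3,2) (3,3) (4,3) (4,2) (4,1) (3,1) (2,1) (1,1) (1,2) (1,3) (2,3) (2,2).
That gives 2 routes.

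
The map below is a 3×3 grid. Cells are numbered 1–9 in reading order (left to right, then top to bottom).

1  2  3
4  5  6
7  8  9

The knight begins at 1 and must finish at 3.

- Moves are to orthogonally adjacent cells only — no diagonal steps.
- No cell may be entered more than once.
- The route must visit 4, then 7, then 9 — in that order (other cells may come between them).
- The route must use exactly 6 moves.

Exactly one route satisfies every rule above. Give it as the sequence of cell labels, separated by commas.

The waypoints must appear in the order 4, 7, 9, with no cell reused.
Route from 1: down 2 to 7, right 2 to 9, up 2 to 3 — 6 moves in all.
Check: order respected (4 at step 1, 7 at step 2, 9 at step 4); 6 moves as required.

1, 4, 7, 8, 9, 6, 3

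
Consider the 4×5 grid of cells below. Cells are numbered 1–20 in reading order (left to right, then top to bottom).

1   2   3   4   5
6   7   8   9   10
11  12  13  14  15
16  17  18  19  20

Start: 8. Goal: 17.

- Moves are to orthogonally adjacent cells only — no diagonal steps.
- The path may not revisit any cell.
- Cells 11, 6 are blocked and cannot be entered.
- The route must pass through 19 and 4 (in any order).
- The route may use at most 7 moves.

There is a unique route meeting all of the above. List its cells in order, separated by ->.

8 -> 3 -> 4 -> 9 -> 14 -> 19 -> 18 -> 17

The budget equals the shortest possible length, so every move has to be on a shortest route through the required cells.
Route from 8: up to 3, right to 4, 3× down (reaching 19), 2× left (reaching 17) — 7 moves in all.
Check: all required cells visited; 7 ≤ 7 moves.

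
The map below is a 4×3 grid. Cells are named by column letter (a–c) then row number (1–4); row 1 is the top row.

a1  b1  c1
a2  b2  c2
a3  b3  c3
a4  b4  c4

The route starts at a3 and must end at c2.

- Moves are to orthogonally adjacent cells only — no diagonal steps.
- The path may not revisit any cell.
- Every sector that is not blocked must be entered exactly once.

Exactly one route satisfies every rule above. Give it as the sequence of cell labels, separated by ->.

Need to visit all 12 open cells exactly once, starting at a3 and ending at c2.
Cell a1 has only two open neighbours (a2 and b1), so the path must pass straight through it: one of those is the cell it's entered from and the other is where it exits.
Route from a3: down 1 to a4, right 2 to c4, up 1 to c3, left 1 to b3, up 1 to b2, left 1 to a2, up 1 to a1, right 2 to c1, down 1 to c2 — 11 moves in all.
Check: all 12 open cells covered.

a3 -> a4 -> b4 -> c4 -> c3 -> b3 -> b2 -> a2 -> a1 -> b1 -> c1 -> c2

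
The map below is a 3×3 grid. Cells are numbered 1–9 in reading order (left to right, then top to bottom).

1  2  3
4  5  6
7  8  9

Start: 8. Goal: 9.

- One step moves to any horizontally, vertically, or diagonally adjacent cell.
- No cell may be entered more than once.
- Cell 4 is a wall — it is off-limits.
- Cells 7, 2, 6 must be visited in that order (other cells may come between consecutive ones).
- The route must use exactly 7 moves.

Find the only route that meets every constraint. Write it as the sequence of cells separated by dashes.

The waypoints must appear in the order 7, 2, 6, with no cell reused.
Route from 8: left 1 to 7, up-right 1 to 5, up-left 1 to 1, right 2 to 3, down 2 to 9 — 7 moves in all.
Check: order respected (7 at step 1, 2 at step 4, 6 at step 6); 7 moves as required.

8 - 7 - 5 - 1 - 2 - 3 - 6 - 9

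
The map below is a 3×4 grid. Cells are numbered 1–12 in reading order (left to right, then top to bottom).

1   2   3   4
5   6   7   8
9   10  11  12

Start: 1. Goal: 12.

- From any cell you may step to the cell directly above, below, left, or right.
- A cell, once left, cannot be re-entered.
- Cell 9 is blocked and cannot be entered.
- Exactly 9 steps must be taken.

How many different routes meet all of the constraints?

Need simple routes of exactly 9 moves from 1 to 12 (Manhattan distance 5, so 2 moves are spent on a detour and 2 undoing it).
Enumerating: 1 5 6 2 3 4 8 7 11 12 | 1 5 6 10 11 7 3 4 8 12 | 1 2 6 10 11 7 3 4 8 12 | 1 2 3 4 8 7 6 10 11 12.
That gives 4 routes.

4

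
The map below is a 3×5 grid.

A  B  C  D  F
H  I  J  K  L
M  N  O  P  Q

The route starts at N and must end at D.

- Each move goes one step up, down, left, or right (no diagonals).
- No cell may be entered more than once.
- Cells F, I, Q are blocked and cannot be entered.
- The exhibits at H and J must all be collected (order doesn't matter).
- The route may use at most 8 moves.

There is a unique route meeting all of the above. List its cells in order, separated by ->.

Any route must reach H and J and still end at D within 8 moves, so the order of the required stops is forced.
Route from N: left to M, 2× up (reaching A), 2× right (reaching C), down to J, right to K, up to D — 8 moves in all.
Check: all required cells visited; 8 ≤ 8 moves.

N -> M -> H -> A -> B -> C -> J -> K -> D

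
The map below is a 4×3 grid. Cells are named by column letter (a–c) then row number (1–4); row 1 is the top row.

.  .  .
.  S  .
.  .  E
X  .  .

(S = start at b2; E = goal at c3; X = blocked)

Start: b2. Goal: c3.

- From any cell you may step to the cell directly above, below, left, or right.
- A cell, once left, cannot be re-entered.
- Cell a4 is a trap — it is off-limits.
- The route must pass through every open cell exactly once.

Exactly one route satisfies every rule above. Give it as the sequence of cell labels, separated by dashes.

Need to visit all 11 open cells exactly once, starting at b2 and ending at c3.
Cell a1 has only two open neighbours (a2 and b1), so the path must pass straight through it: one of those is the cell it's entered from and the other is where it exits.
Route from b2: right to c2, up to c1, 2× left (reaching a1), 2× down (reaching a3), right to b3, down to b4, right to c4, up to c3 — 10 moves in all.
Check: all 11 open cells covered.

b2 - c2 - c1 - b1 - a1 - a2 - a3 - b3 - b4 - c4 - c3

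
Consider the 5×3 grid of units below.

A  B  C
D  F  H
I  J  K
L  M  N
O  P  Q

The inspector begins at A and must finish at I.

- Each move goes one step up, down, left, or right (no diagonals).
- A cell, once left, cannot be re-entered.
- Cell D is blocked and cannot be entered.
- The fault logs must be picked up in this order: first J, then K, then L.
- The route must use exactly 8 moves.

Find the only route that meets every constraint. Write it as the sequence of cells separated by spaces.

The waypoints must appear in the order J, K, L, with no cell reused.
Route from A: right 1 to B, down 2 to J, right 1 to K, down 1 to N, left 2 to L, up 1 to I — 8 moves in all.
Check: order respected (J at step 3, K at step 4, L at step 7); 8 moves as required.

A B F J K N M L I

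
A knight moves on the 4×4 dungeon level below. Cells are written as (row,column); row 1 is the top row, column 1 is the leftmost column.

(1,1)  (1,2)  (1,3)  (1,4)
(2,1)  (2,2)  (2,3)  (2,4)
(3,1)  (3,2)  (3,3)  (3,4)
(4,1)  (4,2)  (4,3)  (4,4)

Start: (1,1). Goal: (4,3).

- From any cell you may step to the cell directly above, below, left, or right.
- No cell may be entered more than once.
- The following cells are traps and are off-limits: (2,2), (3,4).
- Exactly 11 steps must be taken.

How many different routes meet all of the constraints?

1

Need simple routes of exactly 11 moves from (1,1) to (4,3) (Manhattan distance 5, so 3 moves are spent on a detour and 3 undoing it).
Enumerating: (1,1) (1,2) (1,3) (1,4) (2,4) (2,3) (3,3) (3,2) (3,1) (4,1) (4,2) (4,3).
That gives 1 route.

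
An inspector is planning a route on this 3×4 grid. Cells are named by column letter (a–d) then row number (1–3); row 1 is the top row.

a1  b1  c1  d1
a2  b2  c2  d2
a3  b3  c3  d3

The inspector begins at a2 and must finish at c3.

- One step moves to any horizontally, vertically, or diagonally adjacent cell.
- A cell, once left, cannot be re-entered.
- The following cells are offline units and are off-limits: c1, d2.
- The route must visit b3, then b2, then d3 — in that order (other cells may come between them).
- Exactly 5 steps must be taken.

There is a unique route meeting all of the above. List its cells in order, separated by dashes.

a2 - b3 - b2 - c2 - d3 - c3

The waypoints must appear in the order b3, b2, d3, with no cell reused.
Route from a2: down-right to b3, up to b2, right to c2, down-right to d3, left to c3 — 5 moves in all.
Check: order respected (b3 at step 1, b2 at step 2, d3 at step 4); 5 moves as required.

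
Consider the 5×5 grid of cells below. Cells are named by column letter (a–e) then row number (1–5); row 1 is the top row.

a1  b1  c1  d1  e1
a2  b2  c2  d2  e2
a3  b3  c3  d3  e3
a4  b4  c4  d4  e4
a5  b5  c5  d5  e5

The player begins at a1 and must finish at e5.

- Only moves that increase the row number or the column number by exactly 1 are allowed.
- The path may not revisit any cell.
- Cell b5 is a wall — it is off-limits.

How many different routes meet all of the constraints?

A right/down-only route from a1 to e5 makes exactly 4 down-moves and 4 right-moves in some order.
With no other constraints that would be C(8,4) = 70 routes.
Subtract routes through each blocked cell (inclusion–exclusion for overlaps): − through b5: 5 → 65.
That gives 65 routes.

65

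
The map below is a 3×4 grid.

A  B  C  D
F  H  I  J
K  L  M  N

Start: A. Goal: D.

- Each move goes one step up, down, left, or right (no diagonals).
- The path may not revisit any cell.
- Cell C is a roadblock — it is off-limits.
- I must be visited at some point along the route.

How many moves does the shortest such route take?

Any route passes through I somewhere between A and D. Summing Manhattan distances along the two legs (A → I → D) gives a lower bound of 3 + 2 = 5 moves.
A route of 5 moves achieves this: A → F → H → I → J → D.
Since 5 matches the lower bound, it is optimal.

5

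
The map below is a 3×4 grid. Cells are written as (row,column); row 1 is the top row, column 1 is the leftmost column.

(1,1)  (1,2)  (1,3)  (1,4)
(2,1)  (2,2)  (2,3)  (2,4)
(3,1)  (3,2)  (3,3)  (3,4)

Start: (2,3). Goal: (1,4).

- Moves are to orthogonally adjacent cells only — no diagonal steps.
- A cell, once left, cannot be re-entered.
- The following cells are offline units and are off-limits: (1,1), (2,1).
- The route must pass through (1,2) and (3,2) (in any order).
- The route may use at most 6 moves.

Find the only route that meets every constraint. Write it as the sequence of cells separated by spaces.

(2,3) (3,3) (3,2) (2,2) (1,2) (1,3) (1,4)

The 6-move cap with required stops at (1,2), (3,2) leaves no slack for detours.
Route from (2,3): down 1 to (3,3), left 1 to (3,2), up 2 to (1,2), right 2 to (1,4) — 6 moves in all.
Check: all required cells visited; 6 ≤ 6 moves.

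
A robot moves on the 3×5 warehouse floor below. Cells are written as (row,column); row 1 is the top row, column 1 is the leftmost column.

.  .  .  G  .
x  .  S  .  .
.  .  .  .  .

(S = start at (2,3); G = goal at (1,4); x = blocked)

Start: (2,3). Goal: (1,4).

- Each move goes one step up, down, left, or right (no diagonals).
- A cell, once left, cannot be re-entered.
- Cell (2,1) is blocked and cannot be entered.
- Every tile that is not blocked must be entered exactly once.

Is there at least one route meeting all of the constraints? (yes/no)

no

Cell (1,1) has only one open neighbour but is neither the start nor the goal, so a Hamiltonian route would have to both enter and leave it through the same neighbour — impossible without revisiting.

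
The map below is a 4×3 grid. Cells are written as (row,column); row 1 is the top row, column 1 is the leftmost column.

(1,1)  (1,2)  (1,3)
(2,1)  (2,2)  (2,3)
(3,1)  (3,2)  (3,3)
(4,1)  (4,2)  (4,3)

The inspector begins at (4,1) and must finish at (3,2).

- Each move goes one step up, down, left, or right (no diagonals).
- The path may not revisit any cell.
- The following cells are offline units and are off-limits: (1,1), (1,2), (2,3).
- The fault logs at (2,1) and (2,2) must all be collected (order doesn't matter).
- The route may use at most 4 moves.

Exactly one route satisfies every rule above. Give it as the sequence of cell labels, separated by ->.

Any route must reach (2,1) and (2,2) and still end at (3,2) within 4 moves, so the order of the required stops is forced.
Route from (4,1): up 2 to (2,1), right 1 to (2,2), down 1 to (3,2) — 4 moves in all.
Check: all required cells visited; 4 ≤ 4 moves.

(4,1) -> (3,1) -> (2,1) -> (2,2) -> (3,2)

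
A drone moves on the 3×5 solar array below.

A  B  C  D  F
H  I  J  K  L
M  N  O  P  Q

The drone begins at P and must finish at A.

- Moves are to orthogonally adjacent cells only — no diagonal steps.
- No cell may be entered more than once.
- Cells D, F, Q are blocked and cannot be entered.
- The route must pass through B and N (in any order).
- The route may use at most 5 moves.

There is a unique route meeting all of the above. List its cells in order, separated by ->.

The 5-move cap with required stops at B, N leaves no slack for detours.
Route from P: left 2 to N, up 2 to B, left 1 to A — 5 moves in all.
Check: all required cells visited; 5 ≤ 5 moves.

P -> O -> N -> I -> B -> A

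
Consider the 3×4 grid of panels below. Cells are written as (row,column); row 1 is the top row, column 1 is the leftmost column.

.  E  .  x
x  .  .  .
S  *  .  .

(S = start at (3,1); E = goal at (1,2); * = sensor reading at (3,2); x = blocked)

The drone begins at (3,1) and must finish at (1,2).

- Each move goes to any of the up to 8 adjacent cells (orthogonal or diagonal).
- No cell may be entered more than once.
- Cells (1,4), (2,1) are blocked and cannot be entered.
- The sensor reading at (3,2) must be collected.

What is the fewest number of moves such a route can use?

Any route passes through (3,2) somewhere between (3,1) and (1,2). Summing Chebyshev distances along the two legs ((3,1) → (3,2) → (1,2)) gives a lower bound of 1 + 2 = 3 moves.
A route of 3 moves achieves this: (3,1) → (3,2) → (2,2) → (1,2).
Since 3 matches the lower bound, it is optimal.

3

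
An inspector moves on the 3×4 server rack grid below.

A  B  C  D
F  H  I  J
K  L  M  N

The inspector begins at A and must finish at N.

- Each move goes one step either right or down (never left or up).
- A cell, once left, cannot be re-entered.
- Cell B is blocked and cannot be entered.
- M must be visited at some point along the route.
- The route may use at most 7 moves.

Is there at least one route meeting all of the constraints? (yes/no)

yes

One route that works: A → F → K → L → M → N.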